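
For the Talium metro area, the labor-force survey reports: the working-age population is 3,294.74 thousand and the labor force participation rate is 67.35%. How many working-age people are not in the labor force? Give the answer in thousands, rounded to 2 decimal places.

Share not in the labor force = 1 − 0.6735 = 0.3265.
Not in labor force = 0.3265 × 3,294.74 ≈ 1,075.73 thousand.

About 1,075.73 thousand are not in the labor force.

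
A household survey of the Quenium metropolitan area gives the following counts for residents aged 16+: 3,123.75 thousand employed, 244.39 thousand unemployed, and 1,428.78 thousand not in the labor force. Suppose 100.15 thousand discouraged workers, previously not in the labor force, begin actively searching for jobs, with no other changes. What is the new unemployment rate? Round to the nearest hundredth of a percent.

New unemployment rate ≈ 9.93%.

Initially, labor force = 3,123.75 + 244.39 = 3,368.14 thousand, so u = 244.39/3,368.14 = 7.26%.
After the change, unemployed and labor force both rise by 100.15 → E = 3,123.75, U = 344.54, labor force = 3,468.29 thousand.
New unemployment rate = 344.54 / 3,468.29 = 9.93%.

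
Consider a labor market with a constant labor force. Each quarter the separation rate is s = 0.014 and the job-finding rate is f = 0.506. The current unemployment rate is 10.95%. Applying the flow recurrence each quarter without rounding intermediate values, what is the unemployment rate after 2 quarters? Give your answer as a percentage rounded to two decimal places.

With a fixed labor force, u_{t+1} = u_t + s·(1−u_t) − f·u_t = u_t·(1−s−f) + s.
Here 1−s−f = 0.480 and s = 0.014.
u_1 = 0.109500 × 0.480 + 0.014 = 0.066560.
u_2 = 0.066560 × 0.480 + 0.014 = 0.045949.

Unemployment rate after two quarters ≈ 4.59%.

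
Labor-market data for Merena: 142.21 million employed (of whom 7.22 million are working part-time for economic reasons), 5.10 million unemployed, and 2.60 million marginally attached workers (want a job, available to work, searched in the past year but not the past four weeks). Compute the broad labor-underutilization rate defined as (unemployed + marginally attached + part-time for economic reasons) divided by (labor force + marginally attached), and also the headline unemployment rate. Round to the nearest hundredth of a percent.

Labor force = 142.21 + 5.10 = 147.31 million.
Numerator = 5.10 + 2.60 + 7.22 = 14.92 million.
Denominator = 147.31 + 2.60 = 149.91 million.
Broad rate = 14.92 / 149.91 = 9.95%.
Headline unemployment rate = 5.10 / 147.31 = 3.46%.

Broad underutilization rate ≈ 9.95%; headline unemployment rate ≈ 3.46%.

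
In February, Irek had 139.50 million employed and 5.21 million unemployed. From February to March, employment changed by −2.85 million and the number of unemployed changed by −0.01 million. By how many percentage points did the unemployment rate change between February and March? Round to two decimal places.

The unemployment rate changed by +0.07 percentage points.

February: labor force = 139.50 + 5.21 = 144.71; u = 5.21/144.71 = 3.60%.
March: labor force = 136.65 + 5.20 = 141.85; u = 5.20/141.85 = 3.67%.
Change = 3.67% − 3.60% = +0.07 pp.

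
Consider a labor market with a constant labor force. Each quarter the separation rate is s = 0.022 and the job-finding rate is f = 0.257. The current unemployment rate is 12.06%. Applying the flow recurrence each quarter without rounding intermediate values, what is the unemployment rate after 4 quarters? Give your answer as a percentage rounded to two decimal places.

Unemployment rate after four quarters ≈ 9.01%.

With a fixed labor force, u_{t+1} = u_t + s·(1−u_t) − f·u_t = u_t·(1−s−f) + s.
Here 1−s−f = 0.721 and s = 0.022.
u_1 = 0.120600 × 0.721 + 0.022 = 0.108953.
u_2 = 0.108953 × 0.721 + 0.022 = 0.100555.
u_3 = 0.100555 × 0.721 + 0.022 = 0.094500.
u_4 = 0.094500 × 0.721 + 0.022 = 0.090135.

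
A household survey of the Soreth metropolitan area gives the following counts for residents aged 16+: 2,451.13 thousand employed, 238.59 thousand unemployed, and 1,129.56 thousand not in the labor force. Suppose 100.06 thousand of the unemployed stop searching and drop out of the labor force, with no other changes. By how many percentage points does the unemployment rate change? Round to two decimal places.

Initially, labor force = 2,451.13 + 238.59 = 2,689.72 thousand, so u = 238.59/2,689.72 = 8.87%.
After the change, unemployed and labor force both fall by 100.06 → E = 2,451.13, U = 138.53, labor force = 2,589.66 thousand.
New unemployment rate = 138.53 / 2,589.66 = 5.35%.
Change = 5.35% − 8.87% = −3.52 percentage points.

The unemployment rate changes by −3.52 percentage points.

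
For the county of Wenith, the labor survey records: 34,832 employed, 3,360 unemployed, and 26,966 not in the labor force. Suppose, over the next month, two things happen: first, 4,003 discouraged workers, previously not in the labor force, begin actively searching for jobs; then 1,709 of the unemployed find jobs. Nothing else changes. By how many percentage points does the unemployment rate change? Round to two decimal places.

Initially, labor force = 34,832 + 3,360 = 38,192, so u = 3,360/38,192 = 8.80%.
After the first change, unemployed and labor force both rise by 4,003 → E = 34,832, U = 7,363, labor force = 42,195.
After the second change, unemployed falls and employed rises by 1,709; labor force unchanged → E = 36,541, U = 5,654, labor force = 42,195.
New unemployment rate = 5,654 / 42,195 = 13.40%.
Change = 13.40% − 8.80% = +4.60 percentage points.

The unemployment rate changes by +4.60 percentage points.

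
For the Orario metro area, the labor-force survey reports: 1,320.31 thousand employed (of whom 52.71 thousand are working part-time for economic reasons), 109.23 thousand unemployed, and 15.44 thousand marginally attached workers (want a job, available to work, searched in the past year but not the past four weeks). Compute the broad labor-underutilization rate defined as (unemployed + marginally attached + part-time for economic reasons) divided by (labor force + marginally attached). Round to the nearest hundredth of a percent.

Broad underutilization rate ≈ 12.28%.

Labor force = 1,320.31 + 109.23 = 1,429.54 thousand.
Numerator = 109.23 + 15.44 + 52.71 = 177.38 thousand.
Denominator = 1,429.54 + 15.44 = 1,444.98 thousand.
Broad rate = 177.38 / 1,444.98 = 12.28%.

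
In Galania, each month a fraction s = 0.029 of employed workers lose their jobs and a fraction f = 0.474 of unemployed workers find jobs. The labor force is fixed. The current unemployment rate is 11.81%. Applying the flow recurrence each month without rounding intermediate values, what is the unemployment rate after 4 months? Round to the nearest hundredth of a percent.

With a fixed labor force, u_{t+1} = u_t + s·(1−u_t) − f·u_t = u_t·(1−s−f) + s.
Here 1−s−f = 0.497 and s = 0.029.
u_1 = 0.118100 × 0.497 + 0.029 = 0.087696.
u_2 = 0.087696 × 0.497 + 0.029 = 0.072585.
u_3 = 0.072585 × 0.497 + 0.029 = 0.065075.
u_4 = 0.065075 × 0.497 + 0.029 = 0.061342.

Unemployment rate after four months ≈ 6.13%.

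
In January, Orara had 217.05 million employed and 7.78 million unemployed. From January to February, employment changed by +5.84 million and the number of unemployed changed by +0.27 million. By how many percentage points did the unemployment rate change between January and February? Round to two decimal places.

January: labor force = 217.05 + 7.78 = 224.83; u = 7.78/224.83 = 3.46%.
February: labor force = 222.89 + 8.05 = 230.94; u = 8.05/230.94 = 3.49%.
Change = 3.49% − 3.46% = +0.03 pp.

The unemployment rate changed by +0.03 percentage points.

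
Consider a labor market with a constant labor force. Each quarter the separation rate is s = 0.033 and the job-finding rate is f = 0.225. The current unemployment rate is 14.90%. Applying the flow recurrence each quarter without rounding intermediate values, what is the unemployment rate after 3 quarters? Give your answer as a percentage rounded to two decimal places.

With a fixed labor force, u_{t+1} = u_t + s·(1−u_t) − f·u_t = u_t·(1−s−f) + s.
Here 1−s−f = 0.742 and s = 0.033.
u_1 = 0.149000 × 0.742 + 0.033 = 0.143558.
u_2 = 0.143558 × 0.742 + 0.033 = 0.139520.
u_3 = 0.139520 × 0.742 + 0.033 = 0.136524.

Unemployment rate after three quarters ≈ 13.65%.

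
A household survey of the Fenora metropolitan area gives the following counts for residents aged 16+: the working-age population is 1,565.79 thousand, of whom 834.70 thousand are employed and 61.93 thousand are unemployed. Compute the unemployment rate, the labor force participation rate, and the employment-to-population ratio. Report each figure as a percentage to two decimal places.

Labor force = employed + unemployed = 834.70 + 61.93 = 896.63 thousand.
Unemployment rate = 61.93 / 896.63 = 6.91%.
Labor force participation rate = 896.63 / 1,565.79 = 57.26%.
Employment-population ratio = 834.70 / 1,565.79 = 53.31%.

Unemployment rate ≈ 6.91%; labor force participation rate ≈ 57.26%; employment-population ratio ≈ 53.31%.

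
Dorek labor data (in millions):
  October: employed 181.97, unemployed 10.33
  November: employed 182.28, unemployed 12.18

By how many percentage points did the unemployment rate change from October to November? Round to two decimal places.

October: labor force = 181.97 + 10.33 = 192.30; u = 10.33/192.30 = 5.37%.
November: labor force = 182.28 + 12.18 = 194.46; u = 12.18/194.46 = 6.26%.
Change = 6.26% − 5.37% = +0.89 pp.

The unemployment rate changed by +0.89 percentage points.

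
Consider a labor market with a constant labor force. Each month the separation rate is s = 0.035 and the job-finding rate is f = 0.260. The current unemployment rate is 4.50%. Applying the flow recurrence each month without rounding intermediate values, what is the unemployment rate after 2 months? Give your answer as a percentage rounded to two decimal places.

With a fixed labor force, u_{t+1} = u_t + s·(1−u_t) − f·u_t = u_t·(1−s−f) + s.
Here 1−s−f = 0.705 and s = 0.035.
u_1 = 0.045000 × 0.705 + 0.035 = 0.066725.
u_2 = 0.066725 × 0.705 + 0.035 = 0.082041.

Unemployment rate after two months ≈ 8.20%.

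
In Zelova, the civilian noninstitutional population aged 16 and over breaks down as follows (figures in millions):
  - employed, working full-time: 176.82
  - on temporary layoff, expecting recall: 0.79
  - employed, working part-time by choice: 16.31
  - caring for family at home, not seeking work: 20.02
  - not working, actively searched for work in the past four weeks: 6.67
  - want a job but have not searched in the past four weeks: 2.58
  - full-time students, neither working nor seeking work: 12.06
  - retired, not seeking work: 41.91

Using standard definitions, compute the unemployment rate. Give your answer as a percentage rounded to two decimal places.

Unemployment rate ≈ 3.72%.

Employed = 176.82 + 16.31 = 193.13 million.
Unemployed = 0.79 + 6.67 = 7.46 million (jobless and actively searching, or on temporary layoff).
Labor force = 193.13 + 7.46 = 200.59 million.
Unemployment rate = 7.46 / 200.59 = 3.72%.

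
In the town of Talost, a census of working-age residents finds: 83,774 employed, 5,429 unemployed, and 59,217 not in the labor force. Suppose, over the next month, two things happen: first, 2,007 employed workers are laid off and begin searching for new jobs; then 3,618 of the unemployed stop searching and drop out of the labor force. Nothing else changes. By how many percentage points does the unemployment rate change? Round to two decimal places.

The unemployment rate changes by −1.63 percentage points.

Initially, labor force = 83,774 + 5,429 = 89,203, so u = 5,429/89,203 = 6.09%.
After the first change, employed falls and unemployed rises by 2,007; labor force unchanged → E = 81,767, U = 7,436, labor force = 89,203.
After the second change, unemployed and labor force both fall by 3,618 → E = 81,767, U = 3,818, labor force = 85,585.
New unemployment rate = 3,818 / 85,585 = 4.46%.
Change = 4.46% − 6.09% = −1.63 percentage points.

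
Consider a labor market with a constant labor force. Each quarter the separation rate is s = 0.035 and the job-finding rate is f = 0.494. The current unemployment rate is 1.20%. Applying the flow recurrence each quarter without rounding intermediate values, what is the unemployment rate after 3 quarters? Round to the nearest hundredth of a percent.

Unemployment rate after three quarters ≈ 6.05%.

With a fixed labor force, u_{t+1} = u_t + s·(1−u_t) − f·u_t = u_t·(1−s−f) + s.
Here 1−s−f = 0.471 and s = 0.035.
u_1 = 0.012000 × 0.471 + 0.035 = 0.040652.
u_2 = 0.040652 × 0.471 + 0.035 = 0.054147.
u_3 = 0.054147 × 0.471 + 0.035 = 0.060503.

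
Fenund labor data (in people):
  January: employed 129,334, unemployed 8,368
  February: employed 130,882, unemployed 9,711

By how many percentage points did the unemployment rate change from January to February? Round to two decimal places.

January: labor force = 129,334 + 8,368 = 137,702; u = 8,368/137,702 = 6.08%.
February: labor force = 130,882 + 9,711 = 140,593; u = 9,711/140,593 = 6.91%.
Change = 6.91% − 6.08% = +0.83 pp.

The unemployment rate changed by +0.83 percentage points.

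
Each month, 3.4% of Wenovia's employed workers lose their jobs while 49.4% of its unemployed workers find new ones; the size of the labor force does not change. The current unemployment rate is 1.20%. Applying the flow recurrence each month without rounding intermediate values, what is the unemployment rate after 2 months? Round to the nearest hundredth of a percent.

With a fixed labor force, u_{t+1} = u_t + s·(1−u_t) − f·u_t = u_t·(1−s−f) + s.
Here 1−s−f = 0.472 and s = 0.034.
u_1 = 0.012000 × 0.472 + 0.034 = 0.039664.
u_2 = 0.039664 × 0.472 + 0.034 = 0.052721.

Unemployment rate after two months ≈ 5.27%.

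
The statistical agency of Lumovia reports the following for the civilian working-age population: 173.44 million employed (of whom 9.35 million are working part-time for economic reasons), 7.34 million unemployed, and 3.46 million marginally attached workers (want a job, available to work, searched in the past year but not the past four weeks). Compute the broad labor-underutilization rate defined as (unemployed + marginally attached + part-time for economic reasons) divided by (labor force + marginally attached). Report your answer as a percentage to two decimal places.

Labor force = 173.44 + 7.34 = 180.78 million.
Numerator = 7.34 + 3.46 + 9.35 = 20.15 million.
Denominator = 180.78 + 3.46 = 184.24 million.
Broad rate = 20.15 / 184.24 = 10.94%.

Broad underutilization rate ≈ 10.94%.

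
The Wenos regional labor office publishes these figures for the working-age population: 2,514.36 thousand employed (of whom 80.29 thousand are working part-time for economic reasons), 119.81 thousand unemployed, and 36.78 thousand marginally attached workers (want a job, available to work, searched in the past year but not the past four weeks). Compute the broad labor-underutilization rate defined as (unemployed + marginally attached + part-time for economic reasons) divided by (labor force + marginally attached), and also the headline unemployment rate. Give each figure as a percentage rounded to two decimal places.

Labor force = 2,514.36 + 119.81 = 2,634.17 thousand.
Numerator = 119.81 + 36.78 + 80.29 = 236.88 thousand.
Denominator = 2,634.17 + 36.78 = 2,670.95 thousand.
Broad rate = 236.88 / 2,670.95 = 8.87%.
Headline unemployment rate = 119.81 / 2,634.17 = 4.55%.

Broad underutilization rate ≈ 8.87%; headline unemployment rate ≈ 4.55%.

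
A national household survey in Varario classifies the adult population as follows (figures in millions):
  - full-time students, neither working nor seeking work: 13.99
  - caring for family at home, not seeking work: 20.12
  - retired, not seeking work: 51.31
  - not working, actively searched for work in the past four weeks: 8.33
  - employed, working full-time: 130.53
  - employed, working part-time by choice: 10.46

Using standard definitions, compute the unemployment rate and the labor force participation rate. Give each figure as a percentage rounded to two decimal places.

Unemployment rate ≈ 5.58%; labor force participation rate ≈ 63.61%.

Employed = 130.53 + 10.46 = 140.99 million.
Unemployed = 8.33 million.
Labor force = 140.99 + 8.33 = 149.32 million.
Not in labor force = 13.99 + 20.12 + 51.31 = 85.42 million (those not working and not actively searching are outside the labor force).
Civilian working-age population = 149.32 + 85.42 = 234.74 million.
Unemployment rate = 8.33 / 149.32 = 5.58%.
Labor force participation rate = 149.32 / 234.74 = 63.61%.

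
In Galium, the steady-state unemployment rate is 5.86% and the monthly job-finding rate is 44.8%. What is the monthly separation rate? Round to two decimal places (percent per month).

Separation rate ≈ 2.79% per month.

From u* = s/(s+f): s = u·f/(1−u).
s = 0.0586 × 44.8 / (1 − 0.0586) = 2.6253 / 0.9414 ≈ 2.79% per month.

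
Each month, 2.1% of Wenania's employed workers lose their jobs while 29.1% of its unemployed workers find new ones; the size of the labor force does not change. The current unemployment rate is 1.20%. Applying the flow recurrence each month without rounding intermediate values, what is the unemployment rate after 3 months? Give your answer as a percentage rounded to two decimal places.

Unemployment rate after three months ≈ 4.93%.

With a fixed labor force, u_{t+1} = u_t + s·(1−u_t) − f·u_t = u_t·(1−s−f) + s.
Here 1−s−f = 0.688 and s = 0.021.
u_1 = 0.012000 × 0.688 + 0.021 = 0.029256.
u_2 = 0.029256 × 0.688 + 0.021 = 0.041128.
u_3 = 0.041128 × 0.688 + 0.021 = 0.049296.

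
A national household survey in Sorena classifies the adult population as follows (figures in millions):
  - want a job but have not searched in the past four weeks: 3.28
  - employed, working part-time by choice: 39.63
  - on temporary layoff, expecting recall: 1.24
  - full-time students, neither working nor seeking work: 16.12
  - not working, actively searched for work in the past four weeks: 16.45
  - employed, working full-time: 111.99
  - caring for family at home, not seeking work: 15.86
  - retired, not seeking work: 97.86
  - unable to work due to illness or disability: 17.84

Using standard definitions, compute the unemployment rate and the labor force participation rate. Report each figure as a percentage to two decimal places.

Unemployment rate ≈ 10.45%; labor force participation rate ≈ 52.86%.

Employed = 39.63 + 111.99 = 151.62 million.
Unemployed = 1.24 + 16.45 = 17.69 million (jobless and actively searching, or on temporary layoff).
Labor force = 151.62 + 17.69 = 169.31 million.
Not in labor force = 3.28 + 16.12 + 15.86 + 97.86 + 17.84 = 150.96 million (those not working and not actively searching are outside the labor force — including those who want a job but have given up searching).
Civilian working-age population = 169.31 + 150.96 = 320.27 million.
Unemployment rate = 17.69 / 169.31 = 10.45%.
Labor force participation rate = 169.31 / 320.27 = 52.86%.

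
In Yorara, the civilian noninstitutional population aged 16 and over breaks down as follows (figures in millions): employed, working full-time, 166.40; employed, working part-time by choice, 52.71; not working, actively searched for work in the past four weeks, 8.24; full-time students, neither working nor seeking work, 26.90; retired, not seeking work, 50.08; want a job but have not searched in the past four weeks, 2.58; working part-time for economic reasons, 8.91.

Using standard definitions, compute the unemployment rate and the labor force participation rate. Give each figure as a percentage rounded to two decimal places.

Employed = 166.40 + 52.71 + 8.91 = 228.02 million (anyone who worked, including part-time for economic reasons, counts as employed).
Unemployed = 8.24 million.
Labor force = 228.02 + 8.24 = 236.26 million.
Not in labor force = 26.90 + 50.08 + 2.58 = 79.56 million (those not working and not actively searching are outside the labor force — including those who want a job but have given up searching).
Civilian working-age population = 236.26 + 79.56 = 315.82 million.
Unemployment rate = 8.24 / 236.26 = 3.49%.
Labor force participation rate = 236.26 / 315.82 = 74.81%.

Unemployment rate ≈ 3.49%; labor force participation rate ≈ 74.81%.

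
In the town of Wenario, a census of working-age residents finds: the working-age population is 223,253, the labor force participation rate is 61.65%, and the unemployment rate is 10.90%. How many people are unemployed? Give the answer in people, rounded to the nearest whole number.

Labor force = 0.6165 × 223,253 = 137,635.
Unemployed = 0.1090 × 137,635 ≈ 15,002.

About 15,002 are unemployed.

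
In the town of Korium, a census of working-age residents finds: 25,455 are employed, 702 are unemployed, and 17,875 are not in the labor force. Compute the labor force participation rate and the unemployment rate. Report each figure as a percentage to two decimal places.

Labor force = employed + unemployed = 25,455 + 702 = 26,157.
Working-age population = 26,157 + 17,875 = 44,032.
Unemployment rate = 702 / 26,157 = 2.68%.
Labor force participation rate = 26,157 / 44,032 = 59.40%.

Labor force participation rate ≈ 59.40%; unemployment rate ≈ 2.68%.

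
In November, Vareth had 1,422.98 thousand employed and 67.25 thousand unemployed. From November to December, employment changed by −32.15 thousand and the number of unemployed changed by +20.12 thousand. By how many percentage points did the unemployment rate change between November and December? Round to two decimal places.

The unemployment rate changed by +1.40 percentage points.

November: labor force = 1,422.98 + 67.25 = 1,490.23; u = 67.25/1,490.23 = 4.51%.
December: labor force = 1,390.83 + 87.37 = 1,478.20; u = 87.37/1,478.20 = 5.91%.
Change = 5.91% − 4.51% = +1.40 pp.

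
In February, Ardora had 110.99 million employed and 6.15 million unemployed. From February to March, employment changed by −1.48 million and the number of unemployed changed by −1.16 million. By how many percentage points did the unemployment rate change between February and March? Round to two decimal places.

February: labor force = 110.99 + 6.15 = 117.14; u = 6.15/117.14 = 5.25%.
March: labor force = 109.51 + 4.99 = 114.50; u = 4.99/114.50 = 4.36%.
Change = 4.36% − 5.25% = −0.89 pp.

The unemployment rate changed by −0.89 percentage points.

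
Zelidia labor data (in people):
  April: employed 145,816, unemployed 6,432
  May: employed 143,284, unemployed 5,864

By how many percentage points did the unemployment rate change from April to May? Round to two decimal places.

The unemployment rate changed by −0.29 percentage points.

April: labor force = 145,816 + 6,432 = 152,248; u = 6,432/152,248 = 4.22%.
May: labor force = 143,284 + 5,864 = 149,148; u = 5,864/149,148 = 3.93%.
Change = 3.93% − 4.22% = −0.29 pp.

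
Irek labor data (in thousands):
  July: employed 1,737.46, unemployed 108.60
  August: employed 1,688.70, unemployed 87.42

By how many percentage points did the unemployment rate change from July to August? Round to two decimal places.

The unemployment rate changed by −0.96 percentage points.

July: labor force = 1,737.46 + 108.60 = 1,846.06; u = 108.60/1,846.06 = 5.88%.
August: labor force = 1,688.70 + 87.42 = 1,776.12; u = 87.42/1,776.12 = 4.92%.
Change = 4.92% − 5.88% = −0.96 pp.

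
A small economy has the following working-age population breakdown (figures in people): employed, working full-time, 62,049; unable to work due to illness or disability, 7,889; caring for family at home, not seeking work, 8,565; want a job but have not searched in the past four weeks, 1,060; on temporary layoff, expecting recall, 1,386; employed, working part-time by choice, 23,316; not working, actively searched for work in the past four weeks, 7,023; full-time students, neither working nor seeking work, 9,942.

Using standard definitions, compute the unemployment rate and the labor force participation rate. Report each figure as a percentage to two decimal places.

Unemployment rate ≈ 8.97%; labor force participation rate ≈ 77.35%.

Employed = 62,049 + 23,316 = 85,365.
Unemployed = 1,386 + 7,023 = 8,409 (jobless and actively searching, or on temporary layoff).
Labor force = 85,365 + 8,409 = 93,774.
Not in labor force = 7,889 + 8,565 + 1,060 + 9,942 = 27,456 (those not working and not actively searching are outside the labor force — including those who want a job but have given up searching).
Civilian working-age population = 93,774 + 27,456 = 121,230.
Unemployment rate = 8,409 / 93,774 = 8.97%.
Labor force participation rate = 93,774 / 121,230 = 77.35%.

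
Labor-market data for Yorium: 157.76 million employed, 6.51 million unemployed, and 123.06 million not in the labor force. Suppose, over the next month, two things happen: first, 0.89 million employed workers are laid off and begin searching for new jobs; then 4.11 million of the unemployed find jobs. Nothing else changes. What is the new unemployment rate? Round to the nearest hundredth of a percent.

New unemployment rate ≈ 2.00%.

Initially, labor force = 157.76 + 6.51 = 164.27 million, so u = 6.51/164.27 = 3.96%.
After the first change, employed falls and unemployed rises by 0.89; labor force unchanged → E = 156.87, U = 7.40, labor force = 164.27 million.
After the second change, unemployed falls and employed rises by 4.11; labor force unchanged → E = 160.98, U = 3.29, labor force = 164.27 million.
New unemployment rate = 3.29 / 164.27 = 2.00%.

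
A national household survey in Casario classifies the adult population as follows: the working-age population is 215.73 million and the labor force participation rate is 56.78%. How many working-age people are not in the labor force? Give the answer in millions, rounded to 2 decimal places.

About 93.24 million are not in the labor force.

Share not in the labor force = 1 − 0.5678 = 0.4322.
Not in labor force = 0.4322 × 215.73 ≈ 93.24 million.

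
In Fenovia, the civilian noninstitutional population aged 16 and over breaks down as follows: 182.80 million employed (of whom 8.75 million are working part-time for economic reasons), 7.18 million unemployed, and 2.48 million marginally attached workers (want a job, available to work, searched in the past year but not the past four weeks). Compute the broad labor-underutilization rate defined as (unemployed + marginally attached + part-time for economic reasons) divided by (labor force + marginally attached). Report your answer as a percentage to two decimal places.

Broad underutilization rate ≈ 9.57%.

Labor force = 182.80 + 7.18 = 189.98 million.
Numerator = 7.18 + 2.48 + 8.75 = 18.41 million.
Denominator = 189.98 + 2.48 = 192.46 million.
Broad rate = 18.41 / 192.46 = 9.57%.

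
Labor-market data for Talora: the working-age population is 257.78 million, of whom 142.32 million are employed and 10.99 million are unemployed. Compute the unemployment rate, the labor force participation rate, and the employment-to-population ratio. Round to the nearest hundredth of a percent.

Unemployment rate ≈ 7.17%; labor force participation rate ≈ 59.47%; employment-population ratio ≈ 55.21%.

Labor force = employed + unemployed = 142.32 + 10.99 = 153.31 million.
Unemployment rate = 10.99 / 153.31 = 7.17%.
Labor force participation rate = 153.31 / 257.78 = 59.47%.
Employment-population ratio = 142.32 / 257.78 = 55.21%.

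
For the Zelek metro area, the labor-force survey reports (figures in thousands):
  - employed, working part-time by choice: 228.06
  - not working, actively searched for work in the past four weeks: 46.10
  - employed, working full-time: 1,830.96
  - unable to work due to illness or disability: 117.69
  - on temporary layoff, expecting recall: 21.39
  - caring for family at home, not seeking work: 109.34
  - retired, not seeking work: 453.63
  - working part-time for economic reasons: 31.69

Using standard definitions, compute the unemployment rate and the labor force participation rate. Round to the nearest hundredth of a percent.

Unemployment rate ≈ 3.13%; labor force participation rate ≈ 76.02%.

Employed = 228.06 + 1,830.96 + 31.69 = 2,090.71 thousand (anyone who worked, including part-time for economic reasons, counts as employed).
Unemployed = 46.10 + 21.39 = 67.49 thousand (jobless and actively searching, or on temporary layoff).
Labor force = 2,090.71 + 67.49 = 2,158.20 thousand.
Not in labor force = 117.69 + 109.34 + 453.63 = 680.66 thousand (those not working and not actively searching are outside the labor force).
Civilian working-age population = 2,158.20 + 680.66 = 2,838.86 thousand.
Unemployment rate = 67.49 / 2,158.20 = 3.13%.
Labor force participation rate = 2,158.20 / 2,838.86 = 76.02%.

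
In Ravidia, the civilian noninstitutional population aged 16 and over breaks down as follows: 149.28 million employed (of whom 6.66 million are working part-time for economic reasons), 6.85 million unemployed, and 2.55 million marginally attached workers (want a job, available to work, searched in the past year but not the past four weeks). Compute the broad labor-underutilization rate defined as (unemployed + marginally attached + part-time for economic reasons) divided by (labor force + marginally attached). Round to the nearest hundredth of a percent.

Broad underutilization rate ≈ 10.12%.

Labor force = 149.28 + 6.85 = 156.13 million.
Numerator = 6.85 + 2.55 + 6.66 = 16.06 million.
Denominator = 156.13 + 2.55 = 158.68 million.
Broad rate = 16.06 / 158.68 = 10.12%.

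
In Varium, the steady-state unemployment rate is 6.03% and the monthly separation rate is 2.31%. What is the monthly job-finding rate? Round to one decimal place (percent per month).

Job-finding rate ≈ 36.0% per month.

From u* = s/(s+f): f = s·(1−u)/u.
f = 2.31 × (1 − 0.0603) / 0.0603 = 2.1707 / 0.0603 ≈ 36.0% per month.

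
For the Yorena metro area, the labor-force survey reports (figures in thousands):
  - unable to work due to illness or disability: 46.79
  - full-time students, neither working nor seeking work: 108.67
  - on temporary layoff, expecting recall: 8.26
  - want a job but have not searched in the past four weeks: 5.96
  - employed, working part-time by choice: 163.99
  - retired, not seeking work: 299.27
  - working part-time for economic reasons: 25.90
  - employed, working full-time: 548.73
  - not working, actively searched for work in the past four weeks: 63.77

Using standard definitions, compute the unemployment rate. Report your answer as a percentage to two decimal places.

Employed = 163.99 + 25.90 + 548.73 = 738.62 thousand (anyone who worked, including part-time for economic reasons, counts as employed).
Unemployed = 8.26 + 63.77 = 72.03 thousand (jobless and actively searching, or on temporary layoff).
Labor force = 738.62 + 72.03 = 810.65 thousand.
Unemployment rate = 72.03 / 810.65 = 8.89%.

Unemployment rate ≈ 8.89%.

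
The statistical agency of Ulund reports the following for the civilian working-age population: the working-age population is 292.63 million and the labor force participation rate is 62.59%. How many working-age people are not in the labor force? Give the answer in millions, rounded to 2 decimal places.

Share not in the labor force = 1 − 0.6259 = 0.3741.
Not in labor force = 0.3741 × 292.63 ≈ 109.47 million.

About 109.47 million are not in the labor force.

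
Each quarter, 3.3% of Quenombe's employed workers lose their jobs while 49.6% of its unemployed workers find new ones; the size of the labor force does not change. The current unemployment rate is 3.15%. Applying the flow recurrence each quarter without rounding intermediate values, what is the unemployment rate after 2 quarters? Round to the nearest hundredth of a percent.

Unemployment rate after two quarters ≈ 5.55%.

With a fixed labor force, u_{t+1} = u_t + s·(1−u_t) − f·u_t = u_t·(1−s−f) + s.
Here 1−s−f = 0.471 and s = 0.033.
u_1 = 0.031500 × 0.471 + 0.033 = 0.047837.
u_2 = 0.047837 × 0.471 + 0.033 = 0.055531.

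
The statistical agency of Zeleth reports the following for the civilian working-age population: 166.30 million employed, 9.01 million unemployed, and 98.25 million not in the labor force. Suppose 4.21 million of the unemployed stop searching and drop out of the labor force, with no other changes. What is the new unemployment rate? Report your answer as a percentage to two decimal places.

New unemployment rate ≈ 2.81%.

Initially, labor force = 166.30 + 9.01 = 175.31 million, so u = 9.01/175.31 = 5.14%.
After the change, unemployed and labor force both fall by 4.21 → E = 166.30, U = 4.80, labor force = 171.10 million.
New unemployment rate = 4.80 / 171.10 = 2.81%.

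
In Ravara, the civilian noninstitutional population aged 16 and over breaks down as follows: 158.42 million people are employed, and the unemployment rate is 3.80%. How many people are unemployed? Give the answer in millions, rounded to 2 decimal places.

About 6.26 million are unemployed.

Let U be the number unemployed. The labor force is E + U, and U/(E+U) = 0.0380.
So U = 0.0380 × 158.42 / (1 − 0.0380) = 6.0200 / 0.9620 ≈ 6.26 million.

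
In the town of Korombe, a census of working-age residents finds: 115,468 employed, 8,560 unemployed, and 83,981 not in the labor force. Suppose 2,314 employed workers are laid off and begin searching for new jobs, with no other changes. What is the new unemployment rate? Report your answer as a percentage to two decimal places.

New unemployment rate ≈ 8.77%.

Initially, labor force = 115,468 + 8,560 = 124,028, so u = 8,560/124,028 = 6.90%.
After the change, employed falls and unemployed rises by 2,314; labor force unchanged → E = 113,154, U = 10,874, labor force = 124,028.
New unemployment rate = 10,874 / 124,028 = 8.77%.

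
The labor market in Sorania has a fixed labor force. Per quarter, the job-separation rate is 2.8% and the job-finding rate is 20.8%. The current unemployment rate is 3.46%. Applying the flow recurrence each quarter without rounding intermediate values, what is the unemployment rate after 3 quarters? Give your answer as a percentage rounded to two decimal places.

With a fixed labor force, u_{t+1} = u_t + s·(1−u_t) − f·u_t = u_t·(1−s−f) + s.
Here 1−s−f = 0.764 and s = 0.028.
u_1 = 0.034600 × 0.764 + 0.028 = 0.054434.
u_2 = 0.054434 × 0.764 + 0.028 = 0.069588.
u_3 = 0.069588 × 0.764 + 0.028 = 0.081165.

Unemployment rate after three quarters ≈ 8.12%.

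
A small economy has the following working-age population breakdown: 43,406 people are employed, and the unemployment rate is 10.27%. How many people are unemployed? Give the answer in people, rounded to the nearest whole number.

Let U be the number unemployed. The labor force is E + U, and U/(E+U) = 0.1027.
So U = 0.1027 × 43,406 / (1 − 0.1027) = 4457.80 / 0.8973 ≈ 4,968.

About 4,968 are unemployed.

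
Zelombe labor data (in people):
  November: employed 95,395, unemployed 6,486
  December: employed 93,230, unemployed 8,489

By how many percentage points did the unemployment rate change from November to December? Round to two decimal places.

November: labor force = 95,395 + 6,486 = 101,881; u = 6,486/101,881 = 6.37%.
December: labor force = 93,230 + 8,489 = 101,719; u = 8,489/101,719 = 8.35%.
Change = 8.35% − 6.37% = +1.98 pp.

The unemployment rate changed by +1.98 percentage points.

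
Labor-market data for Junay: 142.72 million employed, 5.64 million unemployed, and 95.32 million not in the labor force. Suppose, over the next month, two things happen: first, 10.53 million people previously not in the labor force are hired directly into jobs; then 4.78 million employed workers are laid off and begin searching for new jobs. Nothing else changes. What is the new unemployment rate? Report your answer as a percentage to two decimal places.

Initially, labor force = 142.72 + 5.64 = 148.36 million, so u = 5.64/148.36 = 3.80%.
After the first change, employed and labor force both rise by 10.53; unemployed unchanged → E = 153.25, U = 5.64, labor force = 158.89 million.
After the second change, employed falls and unemployed rises by 4.78; labor force unchanged → E = 148.47, U = 10.42, labor force = 158.89 million.
New unemployment rate = 10.42 / 158.89 = 6.56%.

New unemployment rate ≈ 6.56%.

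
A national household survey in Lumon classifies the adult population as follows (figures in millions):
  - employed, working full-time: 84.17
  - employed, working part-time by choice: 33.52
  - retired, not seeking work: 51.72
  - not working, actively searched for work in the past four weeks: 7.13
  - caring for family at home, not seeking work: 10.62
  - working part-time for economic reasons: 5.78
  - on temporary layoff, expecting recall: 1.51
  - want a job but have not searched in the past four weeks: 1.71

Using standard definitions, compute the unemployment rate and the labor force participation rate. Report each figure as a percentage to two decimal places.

Unemployment rate ≈ 6.54%; labor force participation rate ≈ 67.35%.

Employed = 84.17 + 33.52 + 5.78 = 123.47 million (anyone who worked, including part-time for economic reasons, counts as employed).
Unemployed = 7.13 + 1.51 = 8.64 million (jobless and actively searching, or on temporary layoff).
Labor force = 123.47 + 8.64 = 132.11 million.
Not in labor force = 51.72 + 10.62 + 1.71 = 64.05 million (those not working and not actively searching are outside the labor force — including those who want a job but have given up searching).
Civilian working-age population = 132.11 + 64.05 = 196.16 million.
Unemployment rate = 8.64 / 132.11 = 6.54%.
Labor force participation rate = 132.11 / 196.16 = 67.35%.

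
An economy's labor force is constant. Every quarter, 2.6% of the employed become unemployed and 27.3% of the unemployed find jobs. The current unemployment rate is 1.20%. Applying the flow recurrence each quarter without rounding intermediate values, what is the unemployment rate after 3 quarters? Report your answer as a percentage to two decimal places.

Unemployment rate after three quarters ≈ 6.11%.

With a fixed labor force, u_{t+1} = u_t + s·(1−u_t) − f·u_t = u_t·(1−s−f) + s.
Here 1−s−f = 0.701 and s = 0.026.
u_1 = 0.012000 × 0.701 + 0.026 = 0.034412.
u_2 = 0.034412 × 0.701 + 0.026 = 0.050123.
u_3 = 0.050123 × 0.701 + 0.026 = 0.061136.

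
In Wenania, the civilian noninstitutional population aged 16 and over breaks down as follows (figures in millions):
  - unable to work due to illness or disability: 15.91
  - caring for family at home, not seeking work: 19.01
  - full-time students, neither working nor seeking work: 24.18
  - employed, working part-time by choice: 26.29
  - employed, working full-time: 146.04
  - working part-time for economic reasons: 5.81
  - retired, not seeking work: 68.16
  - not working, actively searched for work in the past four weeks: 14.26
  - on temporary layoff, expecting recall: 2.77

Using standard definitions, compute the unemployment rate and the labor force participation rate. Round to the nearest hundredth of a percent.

Unemployment rate ≈ 8.73%; labor force participation rate ≈ 60.53%.

Employed = 26.29 + 146.04 + 5.81 = 178.14 million (anyone who worked, including part-time for economic reasons, counts as employed).
Unemployed = 14.26 + 2.77 = 17.03 million (jobless and actively searching, or on temporary layoff).
Labor force = 178.14 + 17.03 = 195.17 million.
Not in labor force = 15.91 + 19.01 + 24.18 + 68.16 = 127.26 million (those not working and not actively searching are outside the labor force).
Civilian working-age population = 195.17 + 127.26 = 322.43 million.
Unemployment rate = 17.03 / 195.17 = 8.73%.
Labor force participation rate = 195.17 / 322.43 = 60.53%.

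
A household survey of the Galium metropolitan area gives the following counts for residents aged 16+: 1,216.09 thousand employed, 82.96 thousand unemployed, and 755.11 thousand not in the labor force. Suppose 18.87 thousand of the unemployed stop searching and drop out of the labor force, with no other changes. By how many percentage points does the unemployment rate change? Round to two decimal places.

The unemployment rate changes by −1.38 percentage points.

Initially, labor force = 1,216.09 + 82.96 = 1,299.05 thousand, so u = 82.96/1,299.05 = 6.39%.
After the change, unemployed and labor force both fall by 18.87 → E = 1,216.09, U = 64.09, labor force = 1,280.18 thousand.
New unemployment rate = 64.09 / 1,280.18 = 5.01%.
Change = 5.01% − 6.39% = −1.38 percentage points.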